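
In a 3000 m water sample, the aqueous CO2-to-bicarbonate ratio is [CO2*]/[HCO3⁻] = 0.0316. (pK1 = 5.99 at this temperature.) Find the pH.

pH = 7.49

From K1 = [H⁺][HCO3⁻]/[CO2*]:  pH = pK1 − log₁₀([CO2*]/[HCO3⁻])
log₁₀(0.0316) = -1.500
pH = 5.99 − (-1.500) = 7.49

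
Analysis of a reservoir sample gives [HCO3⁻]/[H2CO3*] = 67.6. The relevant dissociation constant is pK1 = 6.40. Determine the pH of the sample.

pH = 8.23

From K1 = [H⁺][HCO3⁻]/[H2CO3*]:  pH = pK1 + log₁₀([HCO3⁻]/[H2CO3*])
log₁₀(67.6) = +1.830
pH = 6.40 + (+1.830) = 8.23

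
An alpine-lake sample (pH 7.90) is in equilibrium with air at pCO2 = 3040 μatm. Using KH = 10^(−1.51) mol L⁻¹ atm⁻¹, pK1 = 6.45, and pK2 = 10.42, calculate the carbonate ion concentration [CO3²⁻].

[CO2*] = KH · pCO2 = 10^(−1.51) × 3040×10^-6 = 9.394×10^-5 mol/L
α₀ = 1/(1 + K1/[H⁺] + K1K2/[H⁺]²) = 1/(1 + 10^+1.45 + 10^-1.07) = 0.03417
DIC = [CO2*]/α₀ = 9.394×10^-5 / 0.03417 = 2.750 mmol/L
[CO3²⁻] = α₂·DIC; α₂ = 0.002908, so [CO3²⁻] = 0.002908 × 2.750 = 0.00800 mmol/L = 8.00 μmol/L

[CO3²⁻] = 8.00 μmol/L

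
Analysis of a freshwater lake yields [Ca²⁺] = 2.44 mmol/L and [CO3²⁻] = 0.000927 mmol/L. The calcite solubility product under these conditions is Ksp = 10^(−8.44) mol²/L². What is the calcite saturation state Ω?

Ksp = 10^(−8.44) = 3.631×10^-9
Ω = [Ca²⁺][CO3²⁻]/Ksp = (2.44×10^-3)(0.000927×10^-3) / 3.631×10^-9 = 0.623

Ω = 0.623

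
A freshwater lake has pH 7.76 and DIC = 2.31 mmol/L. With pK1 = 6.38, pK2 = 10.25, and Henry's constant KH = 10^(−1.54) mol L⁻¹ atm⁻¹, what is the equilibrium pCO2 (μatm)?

pCO2 = 3200 μatm

α₀ = 1 / (1 + K1/[H⁺] + K1K2/[H⁺]²) = 1 / (1 + 10^+1.38 + 10^-1.11)
   = 1 / (1 + 23.988 + 0.077625) = 1/25.066 = 0.03989
[CO2*] = α₀ × DIC = 0.03989 × 2.31 = 0.09216 mmol/L
pCO2 = [CO2*]/KH = 9.216×10^-5 / 2.884×10^-2 = 3200 μatm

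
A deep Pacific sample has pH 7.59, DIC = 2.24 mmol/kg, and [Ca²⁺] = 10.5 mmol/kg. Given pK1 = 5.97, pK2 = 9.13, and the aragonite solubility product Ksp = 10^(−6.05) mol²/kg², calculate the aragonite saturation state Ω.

α₂ = 1 / (1 + [H⁺]/K2 + [H⁺]²/(K1K2)) = 1 / (1 + 10^+1.54 + 10^-0.08)
   = 1 / (1 + 34.674 + 0.83176) = 1/36.505 = 0.02739
[CO3²⁻] = α₂ × DIC = 0.02739 × 2.24 = 0.06136 mmol/kg
Ksp = 10^(−6.05) = 8.913×10^-7
Ω = [Ca²⁺][CO3²⁻]/Ksp = (10.5×10^-3)(6.136×10^-5) / 8.913×10^-7 = 0.723

Ω = 0.723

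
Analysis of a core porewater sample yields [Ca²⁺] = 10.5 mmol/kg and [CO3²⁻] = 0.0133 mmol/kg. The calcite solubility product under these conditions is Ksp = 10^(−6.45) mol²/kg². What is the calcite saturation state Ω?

Ksp = 10^(−6.45) = 3.548×10^-7
Ω = [Ca²⁺][CO3²⁻]/Ksp = (10.5×10^-3)(0.0133×10^-3) / 3.548×10^-7 = 0.394

Ω = 0.394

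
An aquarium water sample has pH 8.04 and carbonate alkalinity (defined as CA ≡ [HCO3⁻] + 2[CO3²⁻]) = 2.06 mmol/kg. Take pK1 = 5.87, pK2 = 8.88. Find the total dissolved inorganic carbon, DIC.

DIC = 1.84 mmol/kg

CA = [HCO3⁻] + 2[CO3²⁻] = (α₁ + 2α₂)·DIC
At pH 8.04: [H⁺]/K1 = 10^-2.17 = 0.0067608, K2/[H⁺] = 10^-0.84 = 0.14454
α₁ = 1/(1 + 0.0067608 + 0.14454) = 1/1.1513 = 0.8686; α₂ = α₁·K2/[H⁺] = 0.1255
α₁ + 2α₂ = 1.1197
DIC = CA / (α₁ + 2α₂) = 2.06 / 1.1197 = 1.84 mmol/kg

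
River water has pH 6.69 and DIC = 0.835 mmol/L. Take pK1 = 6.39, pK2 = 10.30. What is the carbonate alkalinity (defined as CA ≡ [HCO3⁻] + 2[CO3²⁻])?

CA = 0.556 mmol/L

CA = [HCO3⁻] + 2[CO3²⁻] = (α₁ + 2α₂)·DIC
At pH 6.69: [H⁺]/K1 = 10^-0.30 = 0.50119, K2/[H⁺] = 10^-3.61 = 0.00024547
α₁ = 1/(1 + 0.50119 + 0.00024547) = 1/1.5014 = 0.6660; α₂ = α₁·K2/[H⁺] = 0.0001635
α₁ + 2α₂ = 0.6664
CA = 0.6664 × 0.835 = 0.556 mmol/L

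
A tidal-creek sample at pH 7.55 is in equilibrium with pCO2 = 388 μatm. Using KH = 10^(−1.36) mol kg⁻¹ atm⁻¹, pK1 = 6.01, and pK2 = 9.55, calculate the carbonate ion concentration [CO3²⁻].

[CO3²⁻] = 5.87 μmol/kg

[CO2*] = KH · pCO2 = 10^(−1.36) × 388×10^-6 = 1.694×10^-5 mol/kg
α₀ = 1/(1 + K1/[H⁺] + K1K2/[H⁺]²) = 1/(1 + 10^+1.54 + 10^-0.46) = 0.02776
DIC = [CO2*]/α₀ = 1.694×10^-5 / 0.02776 = 0.6101 mmol/kg
[CO3²⁻] = α₂·DIC; α₂ = 0.009626, so [CO3²⁻] = 0.009626 × 0.6101 = 0.00587 mmol/kg = 5.87 μmol/kg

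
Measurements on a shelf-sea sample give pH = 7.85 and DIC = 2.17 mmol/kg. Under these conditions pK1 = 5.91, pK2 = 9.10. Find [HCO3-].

[HCO3⁻] = 2.03 mmol/kg

α₁ = 1 / (1 + [H⁺]/K1 + K2/[H⁺]) = 1 / (1 + 10^-1.94 + 10^-1.25)
   = 1 / (1 + 0.011482 + 0.056234) = 1/1.0677 = 0.9366
[HCO3⁻] = α₁ × DIC = 0.9366 × 2.17 = 2.03 mmol/kg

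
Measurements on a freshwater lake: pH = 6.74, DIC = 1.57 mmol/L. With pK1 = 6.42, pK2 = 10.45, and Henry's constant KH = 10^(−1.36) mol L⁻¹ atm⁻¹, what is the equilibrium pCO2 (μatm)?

α₀ = 1 / (1 + K1/[H⁺] + K1K2/[H⁺]²) = 1 / (1 + 10^+0.32 + 10^-3.39)
   = 1 / (1 + 2.0893 + 0.00040738) = 1/3.0897 = 0.3237
[CO2*] = α₀ × DIC = 0.3237 × 1.57 = 0.5081 mmol/L
pCO2 = [CO2*]/KH = 5.081×10^-4 / 4.365×10^-2 = 1.16×10^4 μatm

pCO2 = 1.16×10^4 μatm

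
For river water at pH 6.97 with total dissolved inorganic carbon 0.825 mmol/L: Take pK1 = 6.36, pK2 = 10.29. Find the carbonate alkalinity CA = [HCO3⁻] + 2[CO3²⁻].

CA = [HCO3⁻] + 2[CO3²⁻] = (α₁ + 2α₂)·DIC
At pH 6.97: [H⁺]/K1 = 10^-0.61 = 0.24547, K2/[H⁺] = 10^-3.32 = 0.00047863
α₁ = 1/(1 + 0.24547 + 0.00047863) = 1/1.2459 = 0.8026; α₂ = α₁·K2/[H⁺] = 0.0003841
α₁ + 2α₂ = 0.8034
CA = 0.8034 × 0.825 = 0.663 mmol/L

CA = 0.663 mmol/L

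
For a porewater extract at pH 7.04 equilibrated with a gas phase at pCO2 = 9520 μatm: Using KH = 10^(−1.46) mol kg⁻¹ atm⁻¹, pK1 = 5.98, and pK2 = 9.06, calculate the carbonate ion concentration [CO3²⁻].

[CO2*] = KH · pCO2 = 10^(−1.46) × 9520×10^-6 = 3.301×10^-4 mol/kg
α₀ = 1/(1 + K1/[H⁺] + K1K2/[H⁺]²) = 1/(1 + 10^+1.06 + 10^-0.96) = 0.07942
DIC = [CO2*]/α₀ = 3.301×10^-4 / 0.07942 = 4.156 mmol/kg
[CO3²⁻] = α₂·DIC; α₂ = 0.008708, so [CO3²⁻] = 0.008708 × 4.156 = 0.0362 mmol/kg

[CO3²⁻] = 0.0362 mmol/kg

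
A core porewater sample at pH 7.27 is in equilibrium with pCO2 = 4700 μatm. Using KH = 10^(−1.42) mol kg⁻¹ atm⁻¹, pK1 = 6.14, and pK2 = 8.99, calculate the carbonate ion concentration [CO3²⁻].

[CO3²⁻] = 0.0459 mmol/kg

[CO2*] = KH · pCO2 = 10^(−1.42) × 4700×10^-6 = 1.787×10^-4 mol/kg
α₀ = 1/(1 + K1/[H⁺] + K1K2/[H⁺]²) = 1/(1 + 10^+1.13 + 10^-0.59) = 0.06781
DIC = [CO2*]/α₀ = 1.787×10^-4 / 0.06781 = 2.635 mmol/kg
[CO3²⁻] = α₂·DIC; α₂ = 0.01743, so [CO3²⁻] = 0.01743 × 2.635 = 0.0459 mmol/kg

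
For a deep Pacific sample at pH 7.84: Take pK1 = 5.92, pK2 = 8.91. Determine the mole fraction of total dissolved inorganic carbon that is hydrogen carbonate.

α₁ = 0.911

α₁ = 1 / (1 + [H⁺]/K1 + K2/[H⁺]) = 1 / (1 + 10^-1.92 + 10^-1.07)
   = 1 / (1 + 0.012023 + 0.085114) = 1/1.0971 = 0.9115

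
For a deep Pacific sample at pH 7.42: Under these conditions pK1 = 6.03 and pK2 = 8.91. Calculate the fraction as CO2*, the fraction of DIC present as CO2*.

α₀ = 1 / (1 + K1/[H⁺] + K1K2/[H⁺]²) = 1 / (1 + 10^+1.39 + 10^-0.10)
   = 1 / (1 + 24.547 + 0.79433) = 1/26.341 = 0.03796

α₀ = 0.0380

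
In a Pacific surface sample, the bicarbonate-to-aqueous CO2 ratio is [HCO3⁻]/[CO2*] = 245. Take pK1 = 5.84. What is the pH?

pH = 8.23

From K1 = [H⁺][HCO3⁻]/[CO2*]:  pH = pK1 + log₁₀([HCO3⁻]/[CO2*])
log₁₀(245) = +2.389
pH = 5.84 + (+2.389) = 8.23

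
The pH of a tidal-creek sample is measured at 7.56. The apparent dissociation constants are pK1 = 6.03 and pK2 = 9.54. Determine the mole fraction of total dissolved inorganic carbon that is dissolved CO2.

α₀ = 0.0284

α₀ = 1 / (1 + K1/[H⁺] + K1K2/[H⁺]²) = 1 / (1 + 10^+1.53 + 10^-0.45)
   = 1 / (1 + 33.884 + 0.35481) = 1/35.239 = 0.02838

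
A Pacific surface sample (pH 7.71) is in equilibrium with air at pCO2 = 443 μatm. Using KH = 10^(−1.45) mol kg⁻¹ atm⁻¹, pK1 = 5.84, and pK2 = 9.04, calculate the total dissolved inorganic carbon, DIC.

DIC = 1.24 mmol/kg

[CO2*] = KH · pCO2 = 10^(−1.45) × 443×10^-6 = 1.572×10^-5 mol/kg
α₀ = 1/(1 + K1/[H⁺] + K1K2/[H⁺]²) = 1/(1 + 10^+1.87 + 10^+0.54) = 0.01272
DIC = [CO2*]/α₀ = 1.572×10^-5 / 0.01272 = 1.24 mmol/kg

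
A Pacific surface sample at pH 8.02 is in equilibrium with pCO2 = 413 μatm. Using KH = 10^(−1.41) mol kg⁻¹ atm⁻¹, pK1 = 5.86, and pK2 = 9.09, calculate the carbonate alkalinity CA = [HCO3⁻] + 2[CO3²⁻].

CA = 2.72 mmol/kg

[CO2*] = KH · pCO2 = 10^(−1.41) × 413×10^-6 = 1.607×10^-5 mol/kg
α₀ = 1/(1 + K1/[H⁺] + K1K2/[H⁺]²) = 1/(1 + 10^+2.16 + 10^+1.09) = 0.006335
DIC = [CO2*]/α₀ = 1.607×10^-5 / 0.006335 = 2.536 mmol/kg
CA = (α₁ + 2α₂)·DIC = (0.9157 + 2×0.07794) × 2.536 = 2.72 mmol/kg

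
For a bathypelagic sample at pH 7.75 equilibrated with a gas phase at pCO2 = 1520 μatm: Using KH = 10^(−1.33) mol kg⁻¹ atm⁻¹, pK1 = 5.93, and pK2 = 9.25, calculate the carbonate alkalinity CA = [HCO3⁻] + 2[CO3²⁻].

CA = 4.99 mmol/kg

[CO2*] = KH · pCO2 = 10^(−1.33) × 1520×10^-6 = 7.110×10^-5 mol/kg
α₀ = 1/(1 + K1/[H⁺] + K1K2/[H⁺]²) = 1/(1 + 10^+1.82 + 10^+0.32) = 0.01446
DIC = [CO2*]/α₀ = 7.110×10^-5 / 0.01446 = 4.917 mmol/kg
CA = (α₁ + 2α₂)·DIC = (0.9553 + 2×0.03021) × 4.917 = 4.99 mmol/kg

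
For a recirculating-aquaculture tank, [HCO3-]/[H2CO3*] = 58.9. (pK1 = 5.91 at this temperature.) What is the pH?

pH = 7.68

From K1 = [H⁺][HCO3-]/[H2CO3*]:  pH = pK1 + log₁₀([HCO3-]/[H2CO3*])
log₁₀(58.9) = +1.770
pH = 5.91 + (+1.770) = 7.68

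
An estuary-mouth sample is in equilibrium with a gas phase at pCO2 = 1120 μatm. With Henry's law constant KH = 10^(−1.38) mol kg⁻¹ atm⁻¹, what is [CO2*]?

KH = 10^(−1.38) = 4.169×10^-2 mol kg⁻¹ atm⁻¹
[CO2*] = KH · pCO2 = 4.169×10^-2 × 1120×10^-6 atm = 4.67×10^-5 mol/kg

[CO2*] = 46.7 μmol/kg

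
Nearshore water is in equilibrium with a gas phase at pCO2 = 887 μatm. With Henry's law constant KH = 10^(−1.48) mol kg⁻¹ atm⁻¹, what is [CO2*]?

KH = 10^(−1.48) = 3.311×10^-2 mol kg⁻¹ atm⁻¹
[CO2*] = KH · pCO2 = 3.311×10^-2 × 887×10^-6 atm = 2.94×10^-5 mol/kg

[CO2*] = 29.4 μmol/kg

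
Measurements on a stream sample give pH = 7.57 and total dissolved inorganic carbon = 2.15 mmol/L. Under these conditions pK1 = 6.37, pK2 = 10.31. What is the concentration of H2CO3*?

[CO2*] = 0.127 mmol/L

α₀ = 1 / (1 + K1/[H⁺] + K1K2/[H⁺]²) = 1 / (1 + 10^+1.20 + 10^-1.54)
   = 1 / (1 + 15.849 + 0.028840) = 1/16.878 = 0.05925
[CO2*] = α₀ × DIC = 0.05925 × 2.15 = 0.127 mmol/L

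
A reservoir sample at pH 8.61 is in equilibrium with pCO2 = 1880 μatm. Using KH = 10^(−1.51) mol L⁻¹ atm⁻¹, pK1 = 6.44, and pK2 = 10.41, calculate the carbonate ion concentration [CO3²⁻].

[CO2*] = KH · pCO2 = 10^(−1.51) × 1880×10^-6 = 5.810×10^-5 mol/L
α₀ = 1/(1 + K1/[H⁺] + K1K2/[H⁺]²) = 1/(1 + 10^+2.17 + 10^+0.37) = 0.006611
DIC = [CO2*]/α₀ = 5.810×10^-5 / 0.006611 = 8.788 mmol/L
[CO3²⁻] = α₂·DIC; α₂ = 0.01550, so [CO3²⁻] = 0.01550 × 8.788 = 0.136 mmol/L

[CO3²⁻] = 0.136 mmol/L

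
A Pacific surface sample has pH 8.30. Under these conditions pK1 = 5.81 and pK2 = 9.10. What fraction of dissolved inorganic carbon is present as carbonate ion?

α₂ = 1 / (1 + [H⁺]/K2 + [H⁺]²/(K1K2)) = 1 / (1 + 10^+0.80 + 10^-1.69)
   = 1 / (1 + 6.3096 + 0.020417) = 1/7.3300 = 0.1364

α₂ = 0.136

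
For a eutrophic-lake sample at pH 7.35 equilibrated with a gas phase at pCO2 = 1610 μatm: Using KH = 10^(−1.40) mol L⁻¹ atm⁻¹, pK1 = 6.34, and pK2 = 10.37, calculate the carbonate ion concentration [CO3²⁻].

[CO3²⁻] = 0.626 μmol/L

[CO2*] = KH · pCO2 = 10^(−1.40) × 1610×10^-6 = 6.410×10^-5 mol/L
α₀ = 1/(1 + K1/[H⁺] + K1K2/[H⁺]²) = 1/(1 + 10^+1.01 + 10^-2.01) = 0.08895
DIC = [CO2*]/α₀ = 6.410×10^-5 / 0.08895 = 0.7206 mmol/L
[CO3²⁻] = α₂·DIC; α₂ = 0.0008692, so [CO3²⁻] = 0.0008692 × 0.7206 = 0.000626 mmol/L = 0.626 μmol/L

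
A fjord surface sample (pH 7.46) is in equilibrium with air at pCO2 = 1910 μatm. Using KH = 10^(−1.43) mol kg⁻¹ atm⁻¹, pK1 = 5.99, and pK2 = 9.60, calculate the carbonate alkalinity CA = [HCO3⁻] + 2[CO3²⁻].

[CO2*] = KH · pCO2 = 10^(−1.43) × 1910×10^-6 = 7.096×10^-5 mol/kg
α₀ = 1/(1 + K1/[H⁺] + K1K2/[H⁺]²) = 1/(1 + 10^+1.47 + 10^-0.67) = 0.03255
DIC = [CO2*]/α₀ = 7.096×10^-5 / 0.03255 = 2.180 mmol/kg
CA = (α₁ + 2α₂)·DIC = (0.9605 + 2×0.006958) × 2.180 = 2.12 mmol/kg

CA = 2.12 mmol/kg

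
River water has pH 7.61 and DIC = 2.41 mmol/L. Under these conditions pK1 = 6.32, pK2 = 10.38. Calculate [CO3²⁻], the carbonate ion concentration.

α₂ = 1 / (1 + [H⁺]/K2 + [H⁺]²/(K1K2)) = 1 / (1 + 10^+2.77 + 10^+1.48)
   = 1 / (1 + 588.84 + 30.200) = 1/620.04 = 0.001613
[CO3²⁻] = α₂ × DIC = 0.001613 × 2.41 = 0.00389 mmol/L = 3.89 μmol/L

[CO3²⁻] = 3.89 μmol/L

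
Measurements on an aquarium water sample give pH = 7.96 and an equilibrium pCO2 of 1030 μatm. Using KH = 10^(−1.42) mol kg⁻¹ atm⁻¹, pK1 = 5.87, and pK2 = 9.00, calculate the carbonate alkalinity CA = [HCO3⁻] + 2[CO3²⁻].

[CO2*] = KH · pCO2 = 10^(−1.42) × 1030×10^-6 = 3.916×10^-5 mol/kg
α₀ = 1/(1 + K1/[H⁺] + K1K2/[H⁺]²) = 1/(1 + 10^+2.09 + 10^+1.05) = 0.007394
DIC = [CO2*]/α₀ = 3.916×10^-5 / 0.007394 = 5.296 mmol/kg
CA = (α₁ + 2α₂)·DIC = (0.9096 + 2×0.08296) × 5.296 = 5.70 mmol/kg

CA = 5.70 mmol/kg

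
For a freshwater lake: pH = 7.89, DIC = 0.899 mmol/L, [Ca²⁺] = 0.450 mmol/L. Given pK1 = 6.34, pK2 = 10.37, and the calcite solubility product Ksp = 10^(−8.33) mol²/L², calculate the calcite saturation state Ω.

α₂ = 1 / (1 + [H⁺]/K2 + [H⁺]²/(K1K2)) = 1 / (1 + 10^+2.48 + 10^+0.93)
   = 1 / (1 + 302.00 + 8.5114) = 1/311.51 = 0.003210
[CO3²⁻] = α₂ × DIC = 0.003210 × 0.899 = 0.002886 mmol/L = 2.886 μmol/L
Ksp = 10^(−8.33) = 4.677×10^-9
Ω = [Ca²⁺][CO3²⁻]/Ksp = (0.450×10^-3)(2.886×10^-6) / 4.677×10^-9 = 0.278

Ω = 0.278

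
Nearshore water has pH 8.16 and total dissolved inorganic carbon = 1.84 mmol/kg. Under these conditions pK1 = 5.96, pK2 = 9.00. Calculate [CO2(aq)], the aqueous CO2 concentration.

[CO2*] = 10.1 μmol/kg

α₀ = 1 / (1 + K1/[H⁺] + K1K2/[H⁺]²) = 1 / (1 + 10^+2.20 + 10^+1.36)
   = 1 / (1 + 158.49 + 22.909) = 1/182.40 = 0.005483
[CO2*] = α₀ × DIC = 0.005483 × 1.84 = 0.0101 mmol/kg = 10.1 μmol/kg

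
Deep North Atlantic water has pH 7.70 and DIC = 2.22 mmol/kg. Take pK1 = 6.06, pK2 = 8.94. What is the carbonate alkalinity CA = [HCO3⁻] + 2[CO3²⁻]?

CA = 2.29 mmol/kg

CA = [HCO3⁻] + 2[CO3²⁻] = (α₁ + 2α₂)·DIC
At pH 7.70: [H⁺]/K1 = 10^-1.64 = 0.022909, K2/[H⁺] = 10^-1.24 = 0.057544
α₁ = 1/(1 + 0.022909 + 0.057544) = 1/1.0805 = 0.9255; α₂ = α₁·K2/[H⁺] = 0.05326
α₁ + 2α₂ = 1.0321
CA = 1.0321 × 2.22 = 2.29 mmol/kg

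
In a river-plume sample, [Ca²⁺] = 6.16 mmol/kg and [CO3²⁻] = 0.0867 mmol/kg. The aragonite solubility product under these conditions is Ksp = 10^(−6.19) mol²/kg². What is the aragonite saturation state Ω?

Ksp = 10^(−6.19) = 6.457×10^-7
Ω = [Ca²⁺][CO3²⁻]/Ksp = (6.16×10^-3)(0.0867×10^-3) / 6.457×10^-7 = 0.827

Ω = 0.827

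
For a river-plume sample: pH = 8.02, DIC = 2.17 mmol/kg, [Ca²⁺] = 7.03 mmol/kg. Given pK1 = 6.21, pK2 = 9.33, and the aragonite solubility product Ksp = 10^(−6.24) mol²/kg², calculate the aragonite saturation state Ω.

Ω = 1.22

α₂ = 1 / (1 + [H⁺]/K2 + [H⁺]²/(K1K2)) = 1 / (1 + 10^+1.31 + 10^-0.50)
   = 1 / (1 + 20.417 + 0.31623) = 1/21.734 = 0.04601
[CO3²⁻] = α₂ × DIC = 0.04601 × 2.17 = 0.09985 mmol/kg
Ksp = 10^(−6.24) = 5.754×10^-7
Ω = [Ca²⁺][CO3²⁻]/Ksp = (7.03×10^-3)(9.985×10^-5) / 5.754×10^-7 = 1.22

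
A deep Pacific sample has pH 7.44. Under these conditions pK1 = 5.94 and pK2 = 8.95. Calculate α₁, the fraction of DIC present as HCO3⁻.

α₁ = 1 / (1 + [H⁺]/K1 + K2/[H⁺]) = 1 / (1 + 10^-1.50 + 10^-1.51)
   = 1 / (1 + 0.031623 + 0.030903) = 1/1.0625 = 0.9412

α₁ = 0.941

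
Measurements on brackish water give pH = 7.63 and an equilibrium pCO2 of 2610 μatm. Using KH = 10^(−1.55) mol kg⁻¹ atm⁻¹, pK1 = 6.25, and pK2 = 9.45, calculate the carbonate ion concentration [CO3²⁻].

[CO2*] = KH · pCO2 = 10^(−1.55) × 2610×10^-6 = 7.356×10^-5 mol/kg
α₀ = 1/(1 + K1/[H⁺] + K1K2/[H⁺]²) = 1/(1 + 10^+1.38 + 10^-0.44) = 0.03945
DIC = [CO2*]/α₀ = 7.356×10^-5 / 0.03945 = 1.865 mmol/kg
[CO3²⁻] = α₂·DIC; α₂ = 0.01432, so [CO3²⁻] = 0.01432 × 1.865 = 0.0267 mmol/kg

[CO3²⁻] = 0.0267 mmol/kg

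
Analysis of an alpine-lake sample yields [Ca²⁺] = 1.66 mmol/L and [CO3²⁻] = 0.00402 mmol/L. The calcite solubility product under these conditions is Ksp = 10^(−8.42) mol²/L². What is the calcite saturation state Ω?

Ksp = 10^(−8.42) = 3.802×10^-9
Ω = [Ca²⁺][CO3²⁻]/Ksp = (1.66×10^-3)(0.00402×10^-3) / 3.802×10^-9 = 1.76

Ω = 1.76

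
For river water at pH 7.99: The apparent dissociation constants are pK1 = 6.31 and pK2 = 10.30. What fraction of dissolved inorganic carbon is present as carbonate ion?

α₂ = 0.00477

α₂ = 1 / (1 + [H⁺]/K2 + [H⁺]²/(K1K2)) = 1 / (1 + 10^+2.31 + 10^+0.63)
   = 1 / (1 + 204.17 + 4.2658) = 1/209.44 = 0.004775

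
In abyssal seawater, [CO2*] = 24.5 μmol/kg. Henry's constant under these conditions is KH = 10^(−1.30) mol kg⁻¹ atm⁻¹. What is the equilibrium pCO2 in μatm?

KH = 10^(−1.30) = 5.012×10^-2 mol kg⁻¹ atm⁻¹
pCO2 = [CO2*]/KH = 24.5×10^-6 / 5.012×10^-2 = 4.89×10^-4 atm = 489 μatm

pCO2 = 489 μatm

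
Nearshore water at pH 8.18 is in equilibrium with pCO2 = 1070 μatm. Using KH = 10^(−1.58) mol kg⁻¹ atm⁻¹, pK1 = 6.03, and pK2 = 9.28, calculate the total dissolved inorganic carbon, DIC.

DIC = 4.32 mmol/kg

[CO2*] = KH · pCO2 = 10^(−1.58) × 1070×10^-6 = 2.814×10^-5 mol/kg
α₀ = 1/(1 + K1/[H⁺] + K1K2/[H⁺]²) = 1/(1 + 10^+2.15 + 10^+1.05) = 0.006516
DIC = [CO2*]/α₀ = 2.814×10^-5 / 0.006516 = 4.32 mmol/kg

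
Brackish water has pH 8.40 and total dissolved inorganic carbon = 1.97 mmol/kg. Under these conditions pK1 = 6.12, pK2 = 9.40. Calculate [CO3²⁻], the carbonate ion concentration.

α₂ = 1 / (1 + [H⁺]/K2 + [H⁺]²/(K1K2)) = 1 / (1 + 10^+1.00 + 10^-1.28)
   = 1 / (1 + 10.000 + 0.052481) = 1/11.052 = 0.09048
[CO3²⁻] = α₂ × DIC = 0.09048 × 1.97 = 0.178 mmol/kg

[CO3²⁻] = 0.178 mmol/kg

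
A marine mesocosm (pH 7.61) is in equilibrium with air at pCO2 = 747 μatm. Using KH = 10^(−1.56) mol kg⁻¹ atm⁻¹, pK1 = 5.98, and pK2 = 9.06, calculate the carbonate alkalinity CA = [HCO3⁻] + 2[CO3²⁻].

[CO2*] = KH · pCO2 = 10^(−1.56) × 747×10^-6 = 2.057×10^-5 mol/kg
α₀ = 1/(1 + K1/[H⁺] + K1K2/[H⁺]²) = 1/(1 + 10^+1.63 + 10^+0.18) = 0.02214
DIC = [CO2*]/α₀ = 2.057×10^-5 / 0.02214 = 0.9294 mmol/kg
CA = (α₁ + 2α₂)·DIC = (0.9444 + 2×0.03351) × 0.9294 = 0.940 mmol/kg

CA = 0.940 mmol/kg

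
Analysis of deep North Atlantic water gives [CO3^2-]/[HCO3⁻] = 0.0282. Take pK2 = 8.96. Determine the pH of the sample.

From K2 = [H⁺][CO3^2-]/[HCO3⁻]:  pH = pK2 + log₁₀([CO3^2-]/[HCO3⁻])
log₁₀(0.0282) = -1.550
pH = 8.96 + (-1.550) = 7.41

pH = 7.41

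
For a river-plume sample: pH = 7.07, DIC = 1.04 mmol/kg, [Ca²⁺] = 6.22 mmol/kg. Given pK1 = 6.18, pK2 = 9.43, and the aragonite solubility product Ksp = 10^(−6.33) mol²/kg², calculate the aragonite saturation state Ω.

Ω = 0.0533

α₂ = 1 / (1 + [H⁺]/K2 + [H⁺]²/(K1K2)) = 1 / (1 + 10^+2.36 + 10^+1.47)
   = 1 / (1 + 229.09 + 29.512) = 1/259.60 = 0.003852
[CO3²⁻] = α₂ × DIC = 0.003852 × 1.04 = 0.004006 mmol/kg = 4.006 μmol/kg
Ksp = 10^(−6.33) = 4.677×10^-7
Ω = [Ca²⁺][CO3²⁻]/Ksp = (6.22×10^-3)(4.006×10^-6) / 4.677×10^-7 = 0.0533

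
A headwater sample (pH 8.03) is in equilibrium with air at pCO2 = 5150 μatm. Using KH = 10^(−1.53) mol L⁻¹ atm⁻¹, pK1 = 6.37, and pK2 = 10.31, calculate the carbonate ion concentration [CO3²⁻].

[CO3²⁻] = 0.0365 mmol/L

[CO2*] = KH · pCO2 = 10^(−1.53) × 5150×10^-6 = 1.520×10^-4 mol/L
α₀ = 1/(1 + K1/[H⁺] + K1K2/[H⁺]²) = 1/(1 + 10^+1.66 + 10^-0.62) = 0.02130
DIC = [CO2*]/α₀ = 1.520×10^-4 / 0.02130 = 7.136 mmol/L
[CO3²⁻] = α₂·DIC; α₂ = 0.005109, so [CO3²⁻] = 0.005109 × 7.136 = 0.0365 mmol/L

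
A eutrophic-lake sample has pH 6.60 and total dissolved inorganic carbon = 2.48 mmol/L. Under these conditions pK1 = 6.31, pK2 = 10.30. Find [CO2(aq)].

[CO2*] = 0.841 mmol/L

α₀ = 1 / (1 + K1/[H⁺] + K1K2/[H⁺]²) = 1 / (1 + 10^+0.29 + 10^-3.41)
   = 1 / (1 + 1.9498 + 0.00038905) = 1/2.9502 = 0.3390
[CO2*] = α₀ × DIC = 0.3390 × 2.48 = 0.841 mmol/L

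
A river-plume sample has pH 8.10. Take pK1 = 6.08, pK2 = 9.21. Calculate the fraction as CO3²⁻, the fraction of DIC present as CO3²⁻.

α₂ = 1 / (1 + [H⁺]/K2 + [H⁺]²/(K1K2)) = 1 / (1 + 10^+1.11 + 10^-0.91)
   = 1 / (1 + 12.882 + 0.12303) = 1/14.006 = 0.07140

α₂ = 0.0714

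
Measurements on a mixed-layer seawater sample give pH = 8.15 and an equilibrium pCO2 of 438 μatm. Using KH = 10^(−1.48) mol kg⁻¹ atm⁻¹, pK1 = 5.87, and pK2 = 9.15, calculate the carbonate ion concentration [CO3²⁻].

[CO3²⁻] = 0.276 mmol/kg

[CO2*] = KH · pCO2 = 10^(−1.48) × 438×10^-6 = 1.450×10^-5 mol/kg
α₀ = 1/(1 + K1/[H⁺] + K1K2/[H⁺]²) = 1/(1 + 10^+2.28 + 10^+1.28) = 0.004748
DIC = [CO2*]/α₀ = 1.450×10^-5 / 0.004748 = 3.054 mmol/kg
[CO3²⁻] = α₂·DIC; α₂ = 0.09048, so [CO3²⁻] = 0.09048 × 3.054 = 0.276 mmol/kg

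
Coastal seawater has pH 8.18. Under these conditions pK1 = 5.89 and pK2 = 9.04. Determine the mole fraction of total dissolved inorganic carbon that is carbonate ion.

α₂ = 0.121

α₂ = 1 / (1 + [H⁺]/K2 + [H⁺]²/(K1K2)) = 1 / (1 + 10^+0.86 + 10^-1.43)
   = 1 / (1 + 7.2444 + 0.037154) = 1/8.2815 = 0.1208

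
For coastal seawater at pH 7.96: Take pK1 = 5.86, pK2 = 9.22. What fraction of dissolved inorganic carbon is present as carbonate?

α₂ = 0.0517

α₂ = 1 / (1 + [H⁺]/K2 + [H⁺]²/(K1K2)) = 1 / (1 + 10^+1.26 + 10^-0.84)
   = 1 / (1 + 18.197 + 0.14454) = 1/19.342 = 0.05170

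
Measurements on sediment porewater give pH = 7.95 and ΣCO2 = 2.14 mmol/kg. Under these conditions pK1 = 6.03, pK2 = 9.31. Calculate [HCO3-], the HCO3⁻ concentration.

α₁ = 1 / (1 + [H⁺]/K1 + K2/[H⁺]) = 1 / (1 + 10^-1.92 + 10^-1.36)
   = 1 / (1 + 0.012023 + 0.043652) = 1/1.0557 = 0.9473
[HCO3⁻] = α₁ × DIC = 0.9473 × 2.14 = 2.03 mmol/kg

[HCO3⁻] = 2.03 mmol/kg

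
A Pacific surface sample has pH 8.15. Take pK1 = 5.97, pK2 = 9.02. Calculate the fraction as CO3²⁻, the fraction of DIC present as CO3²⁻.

α₂ = 1 / (1 + [H⁺]/K2 + [H⁺]²/(K1K2)) = 1 / (1 + 10^+0.87 + 10^-1.31)
   = 1 / (1 + 7.4131 + 0.048978) = 1/8.4621 = 0.1182

α₂ = 0.118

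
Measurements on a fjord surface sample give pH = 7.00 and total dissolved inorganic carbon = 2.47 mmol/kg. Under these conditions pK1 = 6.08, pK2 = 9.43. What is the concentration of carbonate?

α₂ = 1 / (1 + [H⁺]/K2 + [H⁺]²/(K1K2)) = 1 / (1 + 10^+2.43 + 10^+1.51)
   = 1 / (1 + 269.15 + 32.359) = 1/302.51 = 0.003306
[CO3²⁻] = α₂ × DIC = 0.003306 × 2.47 = 0.00816 mmol/kg = 8.16 μmol/kg

[CO3²⁻] = 8.16 μmol/kg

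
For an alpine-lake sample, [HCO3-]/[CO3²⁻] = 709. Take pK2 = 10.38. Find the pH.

pH = 7.53

From K2 = [H⁺][CO3²⁻]/[HCO3-]:  pH = pK2 − log₁₀([HCO3-]/[CO3²⁻])
log₁₀(709) = +2.851
pH = 10.38 − (+2.851) = 7.53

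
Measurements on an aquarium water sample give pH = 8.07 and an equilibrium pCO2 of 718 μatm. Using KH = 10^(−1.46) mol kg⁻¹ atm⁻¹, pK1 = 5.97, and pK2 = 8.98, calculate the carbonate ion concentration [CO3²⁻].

[CO3²⁻] = 0.386 mmol/kg

[CO2*] = KH · pCO2 = 10^(−1.46) × 718×10^-6 = 2.490×10^-5 mol/kg
α₀ = 1/(1 + K1/[H⁺] + K1K2/[H⁺]²) = 1/(1 + 10^+2.10 + 10^+1.19) = 0.007023
DIC = [CO2*]/α₀ = 2.490×10^-5 / 0.007023 = 3.545 mmol/kg
[CO3²⁻] = α₂·DIC; α₂ = 0.1088, so [CO3²⁻] = 0.1088 × 3.545 = 0.386 mmol/kg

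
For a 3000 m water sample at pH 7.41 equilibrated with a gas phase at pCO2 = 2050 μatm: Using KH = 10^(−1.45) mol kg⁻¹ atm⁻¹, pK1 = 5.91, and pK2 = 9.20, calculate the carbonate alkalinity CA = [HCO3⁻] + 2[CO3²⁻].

[CO2*] = KH · pCO2 = 10^(−1.45) × 2050×10^-6 = 7.274×10^-5 mol/kg
α₀ = 1/(1 + K1/[H⁺] + K1K2/[H⁺]²) = 1/(1 + 10^+1.50 + 10^-0.29) = 0.03018
DIC = [CO2*]/α₀ = 7.274×10^-5 / 0.03018 = 2.410 mmol/kg
CA = (α₁ + 2α₂)·DIC = (0.9543 + 2×0.01548) × 2.410 = 2.37 mmol/kg

CA = 2.37 mmol/kg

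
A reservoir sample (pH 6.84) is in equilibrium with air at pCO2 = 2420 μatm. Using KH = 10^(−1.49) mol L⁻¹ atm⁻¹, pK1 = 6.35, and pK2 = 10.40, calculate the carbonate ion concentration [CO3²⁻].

[CO2*] = KH · pCO2 = 10^(−1.49) × 2420×10^-6 = 7.831×10^-5 mol/L
α₀ = 1/(1 + K1/[H⁺] + K1K2/[H⁺]²) = 1/(1 + 10^+0.49 + 10^-3.07) = 0.2444
DIC = [CO2*]/α₀ = 7.831×10^-5 / 0.2444 = 0.3204 mmol/L
[CO3²⁻] = α₂·DIC; α₂ = 0.0002080, so [CO3²⁻] = 0.0002080 × 0.3204 = 6.67×10^-5 mmol/L = 0.0667 μmol/L

[CO3²⁻] = 0.0667 μmol/L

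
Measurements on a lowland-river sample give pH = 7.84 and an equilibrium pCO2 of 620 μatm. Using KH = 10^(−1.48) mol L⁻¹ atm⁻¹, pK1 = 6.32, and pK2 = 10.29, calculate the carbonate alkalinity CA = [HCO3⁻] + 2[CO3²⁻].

[CO2*] = KH · pCO2 = 10^(−1.48) × 620×10^-6 = 2.053×10^-5 mol/L
α₀ = 1/(1 + K1/[H⁺] + K1K2/[H⁺]²) = 1/(1 + 10^+1.52 + 10^-0.93) = 0.02921
DIC = [CO2*]/α₀ = 2.053×10^-5 / 0.02921 = 0.7028 mmol/L
CA = (α₁ + 2α₂)·DIC = (0.9674 + 2×0.003432) × 0.7028 = 0.685 mmol/L

CA = 0.685 mmol/L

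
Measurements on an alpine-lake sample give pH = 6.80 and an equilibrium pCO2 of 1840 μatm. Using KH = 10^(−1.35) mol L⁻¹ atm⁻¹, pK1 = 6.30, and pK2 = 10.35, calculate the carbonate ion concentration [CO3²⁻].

[CO3²⁻] = 0.0733 μmol/L

[CO2*] = KH · pCO2 = 10^(−1.35) × 1840×10^-6 = 8.219×10^-5 mol/L
α₀ = 1/(1 + K1/[H⁺] + K1K2/[H⁺]²) = 1/(1 + 10^+0.50 + 10^-3.05) = 0.2402
DIC = [CO2*]/α₀ = 8.219×10^-5 / 0.2402 = 0.3422 mmol/L
[CO3²⁻] = α₂·DIC; α₂ = 0.0002141, so [CO3²⁻] = 0.0002141 × 0.3422 = 7.33×10^-5 mmol/L = 0.0733 μmol/L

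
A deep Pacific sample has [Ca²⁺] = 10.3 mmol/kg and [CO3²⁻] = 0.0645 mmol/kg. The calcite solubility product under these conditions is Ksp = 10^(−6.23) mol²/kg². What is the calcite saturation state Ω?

Ω = 1.13

Ksp = 10^(−6.23) = 5.888×10^-7
Ω = [Ca²⁺][CO3²⁻]/Ksp = (10.3×10^-3)(0.0645×10^-3) / 5.888×10^-7 = 1.13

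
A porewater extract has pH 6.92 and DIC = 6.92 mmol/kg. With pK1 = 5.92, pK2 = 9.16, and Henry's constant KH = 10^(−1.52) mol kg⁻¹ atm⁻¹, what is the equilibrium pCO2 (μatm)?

pCO2 = 2.07×10^4 μatm

α₀ = 1 / (1 + K1/[H⁺] + K1K2/[H⁺]²) = 1 / (1 + 10^+1.00 + 10^-1.24)
   = 1 / (1 + 10.000 + 0.057544) = 1/11.058 = 0.09044
[CO2*] = α₀ × DIC = 0.09044 × 6.92 = 0.6258 mmol/kg
pCO2 = [CO2*]/KH = 6.258×10^-4 / 3.020×10^-2 = 2.07×10^4 μatm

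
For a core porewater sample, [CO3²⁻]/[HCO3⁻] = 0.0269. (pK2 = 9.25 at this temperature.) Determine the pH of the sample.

From K2 = [H⁺][CO3²⁻]/[HCO3⁻]:  pH = pK2 + log₁₀([CO3²⁻]/[HCO3⁻])
log₁₀(0.0269) = -1.570
pH = 9.25 + (-1.570) = 7.68

pH = 7.68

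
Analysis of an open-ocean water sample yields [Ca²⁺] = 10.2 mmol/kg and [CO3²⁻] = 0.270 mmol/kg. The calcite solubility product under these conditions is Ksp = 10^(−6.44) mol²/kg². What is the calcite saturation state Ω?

Ksp = 10^(−6.44) = 3.631×10^-7
Ω = [Ca²⁺][CO3²⁻]/Ksp = (10.2×10^-3)(0.270×10^-3) / 3.631×10^-7 = 7.59

Ω = 7.59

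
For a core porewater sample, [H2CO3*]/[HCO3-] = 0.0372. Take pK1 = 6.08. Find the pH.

From K1 = [H⁺][HCO3-]/[H2CO3*]:  pH = pK1 − log₁₀([H2CO3*]/[HCO3-])
log₁₀(0.0372) = -1.429
pH = 6.08 − (-1.429) = 7.51

pH = 7.51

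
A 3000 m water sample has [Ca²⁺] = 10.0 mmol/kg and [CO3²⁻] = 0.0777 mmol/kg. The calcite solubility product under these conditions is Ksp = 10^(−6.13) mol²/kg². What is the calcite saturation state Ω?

Ksp = 10^(−6.13) = 7.413×10^-7
Ω = [Ca²⁺][CO3²⁻]/Ksp = (10.0×10^-3)(0.0777×10^-3) / 7.413×10^-7 = 1.05

Ω = 1.05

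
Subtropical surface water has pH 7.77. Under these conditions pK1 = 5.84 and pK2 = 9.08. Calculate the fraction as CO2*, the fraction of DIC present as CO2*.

α₀ = 1 / (1 + K1/[H⁺] + K1K2/[H⁺]²) = 1 / (1 + 10^+1.93 + 10^+0.62)
   = 1 / (1 + 85.114 + 4.1687) = 1/90.282 = 0.01108

α₀ = 0.0111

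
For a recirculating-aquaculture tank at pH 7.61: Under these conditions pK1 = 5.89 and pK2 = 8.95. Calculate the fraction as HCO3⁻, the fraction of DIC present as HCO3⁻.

α₁ = 0.939

α₁ = 1 / (1 + [H⁺]/K1 + K2/[H⁺]) = 1 / (1 + 10^-1.72 + 10^-1.34)
   = 1 / (1 + 0.019055 + 0.045709) = 1/1.0648 = 0.9392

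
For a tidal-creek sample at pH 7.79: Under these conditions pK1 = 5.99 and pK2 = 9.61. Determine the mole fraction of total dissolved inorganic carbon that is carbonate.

α₂ = 0.0147

α₂ = 1 / (1 + [H⁺]/K2 + [H⁺]²/(K1K2)) = 1 / (1 + 10^+1.82 + 10^+0.02)
   = 1 / (1 + 66.069 + 1.0471) = 1/68.116 = 0.01468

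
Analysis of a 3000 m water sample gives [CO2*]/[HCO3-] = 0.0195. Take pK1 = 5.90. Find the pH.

From K1 = [H⁺][HCO3-]/[CO2*]:  pH = pK1 − log₁₀([CO2*]/[HCO3-])
log₁₀(0.0195) = -1.710
pH = 5.90 − (-1.710) = 7.61

pH = 7.61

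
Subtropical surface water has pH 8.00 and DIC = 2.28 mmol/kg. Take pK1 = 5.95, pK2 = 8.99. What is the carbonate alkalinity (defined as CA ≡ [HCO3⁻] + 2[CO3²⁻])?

CA = 2.47 mmol/kg

CA = [HCO3⁻] + 2[CO3²⁻] = (α₁ + 2α₂)·DIC
At pH 8.00: [H⁺]/K1 = 10^-2.05 = 0.0089125, K2/[H⁺] = 10^-0.99 = 0.10233
α₁ = 1/(1 + 0.0089125 + 0.10233) = 1/1.1112 = 0.8999; α₂ = α₁·K2/[H⁺] = 0.09209
α₁ + 2α₂ = 1.0841
CA = 1.0841 × 2.28 = 2.47 mmol/kg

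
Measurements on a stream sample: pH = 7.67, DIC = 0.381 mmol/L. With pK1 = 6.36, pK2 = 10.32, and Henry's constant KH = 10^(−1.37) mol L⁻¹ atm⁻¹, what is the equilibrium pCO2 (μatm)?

α₀ = 1 / (1 + K1/[H⁺] + K1K2/[H⁺]²) = 1 / (1 + 10^+1.31 + 10^-1.34)
   = 1 / (1 + 20.417 + 0.045709) = 1/21.463 = 0.04659
[CO2*] = α₀ × DIC = 0.04659 × 0.381 = 0.01775 mmol/L = 17.75 μmol/L
pCO2 = [CO2*]/KH = 1.775×10^-5 / 4.266×10^-2 = 416 μatm

pCO2 = 416 μatm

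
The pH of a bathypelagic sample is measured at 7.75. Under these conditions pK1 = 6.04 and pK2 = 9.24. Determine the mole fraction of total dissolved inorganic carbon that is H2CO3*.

α₀ = 0.0185

α₀ = 1 / (1 + K1/[H⁺] + K1K2/[H⁺]²) = 1 / (1 + 10^+1.71 + 10^+0.22)
   = 1 / (1 + 51.286 + 1.6596) = 1/53.946 = 0.01854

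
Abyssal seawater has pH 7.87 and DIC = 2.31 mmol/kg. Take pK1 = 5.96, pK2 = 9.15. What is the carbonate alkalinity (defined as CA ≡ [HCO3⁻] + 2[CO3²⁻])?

CA = [HCO3⁻] + 2[CO3²⁻] = (α₁ + 2α₂)·DIC
At pH 7.87: [H⁺]/K1 = 10^-1.91 = 0.012303, K2/[H⁺] = 10^-1.28 = 0.052481
α₁ = 1/(1 + 0.012303 + 0.052481) = 1/1.0648 = 0.9392; α₂ = α₁·K2/[H⁺] = 0.04929
α₁ + 2α₂ = 1.0377
CA = 1.0377 × 2.31 = 2.40 mmol/kg

CA = 2.40 mmol/kg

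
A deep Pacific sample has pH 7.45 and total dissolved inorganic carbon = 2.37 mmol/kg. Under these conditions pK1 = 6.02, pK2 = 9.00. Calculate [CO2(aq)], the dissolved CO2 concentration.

α₀ = 1 / (1 + K1/[H⁺] + K1K2/[H⁺]²) = 1 / (1 + 10^+1.43 + 10^-0.12)
   = 1 / (1 + 26.915 + 0.75858) = 1/28.674 = 0.03487
[CO2*] = α₀ × DIC = 0.03487 × 2.37 = 0.0827 mmol/kg

[CO2*] = 0.0827 mmol/kg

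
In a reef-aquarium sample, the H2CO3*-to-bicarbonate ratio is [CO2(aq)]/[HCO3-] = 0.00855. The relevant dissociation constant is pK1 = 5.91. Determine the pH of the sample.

pH = 7.98

From K1 = [H⁺][HCO3-]/[CO2(aq)]:  pH = pK1 − log₁₀([CO2(aq)]/[HCO3-])
log₁₀(0.00855) = -2.068
pH = 5.91 − (-2.068) = 7.98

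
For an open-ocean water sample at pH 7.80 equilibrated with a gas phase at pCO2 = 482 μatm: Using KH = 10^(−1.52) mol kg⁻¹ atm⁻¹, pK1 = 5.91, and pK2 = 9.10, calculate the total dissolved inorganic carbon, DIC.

DIC = 1.20 mmol/kg

[CO2*] = KH · pCO2 = 10^(−1.52) × 482×10^-6 = 1.456×10^-5 mol/kg
α₀ = 1/(1 + K1/[H⁺] + K1K2/[H⁺]²) = 1/(1 + 10^+1.89 + 10^+0.59) = 0.01212
DIC = [CO2*]/α₀ = 1.456×10^-5 / 0.01212 = 1.20 mmol/kg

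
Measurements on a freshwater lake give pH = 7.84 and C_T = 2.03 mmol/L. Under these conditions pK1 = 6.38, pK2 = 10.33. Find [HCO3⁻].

α₁ = 1 / (1 + [H⁺]/K1 + K2/[H⁺]) = 1 / (1 + 10^-1.46 + 10^-2.49)
   = 1 / (1 + 0.034674 + 0.0032359) = 1/1.0379 = 0.9635
[HCO3⁻] = α₁ × DIC = 0.9635 × 2.03 = 1.96 mmol/L

[HCO3⁻] = 1.96 mmol/L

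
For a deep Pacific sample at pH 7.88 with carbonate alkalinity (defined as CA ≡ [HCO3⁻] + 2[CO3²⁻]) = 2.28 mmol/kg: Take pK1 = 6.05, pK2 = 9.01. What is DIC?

CA = [HCO3⁻] + 2[CO3²⁻] = (α₁ + 2α₂)·DIC
At pH 7.88: [H⁺]/K1 = 10^-1.83 = 0.014791, K2/[H⁺] = 10^-1.13 = 0.074131
α₁ = 1/(1 + 0.014791 + 0.074131) = 1/1.0889 = 0.9183; α₂ = α₁·K2/[H⁺] = 0.06808
α₁ + 2α₂ = 1.0545
DIC = CA / (α₁ + 2α₂) = 2.28 / 1.0545 = 2.16 mmol/kg

DIC = 2.16 mmol/kg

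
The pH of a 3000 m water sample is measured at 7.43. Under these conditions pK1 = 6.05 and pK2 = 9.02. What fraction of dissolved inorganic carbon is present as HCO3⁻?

α₁ = 0.937

α₁ = 1 / (1 + [H⁺]/K1 + K2/[H⁺]) = 1 / (1 + 10^-1.38 + 10^-1.59)
   = 1 / (1 + 0.041687 + 0.025704) = 1/1.0674 = 0.9369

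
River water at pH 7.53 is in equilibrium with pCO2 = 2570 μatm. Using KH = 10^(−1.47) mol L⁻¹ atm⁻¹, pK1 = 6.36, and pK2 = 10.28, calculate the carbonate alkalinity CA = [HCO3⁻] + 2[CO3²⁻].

[CO2*] = KH · pCO2 = 10^(−1.47) × 2570×10^-6 = 8.708×10^-5 mol/L
α₀ = 1/(1 + K1/[H⁺] + K1K2/[H⁺]²) = 1/(1 + 10^+1.17 + 10^-1.58) = 0.06322
DIC = [CO2*]/α₀ = 8.708×10^-5 / 0.06322 = 1.377 mmol/L
CA = (α₁ + 2α₂)·DIC = (0.9351 + 2×0.001663) × 1.377 = 1.29 mmol/L

CA = 1.29 mmol/L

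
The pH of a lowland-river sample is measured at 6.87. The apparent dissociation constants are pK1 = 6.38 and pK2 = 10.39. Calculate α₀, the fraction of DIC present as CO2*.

α₀ = 0.244

α₀ = 1 / (1 + K1/[H⁺] + K1K2/[H⁺]²) = 1 / (1 + 10^+0.49 + 10^-3.03)
   = 1 / (1 + 3.0903 + 0.00093325) = 1/4.0912 = 0.2444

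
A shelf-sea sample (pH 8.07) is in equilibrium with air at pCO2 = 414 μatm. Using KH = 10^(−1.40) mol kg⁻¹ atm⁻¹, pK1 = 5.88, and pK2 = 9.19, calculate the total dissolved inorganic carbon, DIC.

[CO2*] = KH · pCO2 = 10^(−1.40) × 414×10^-6 = 1.648×10^-5 mol/kg
α₀ = 1/(1 + K1/[H⁺] + K1K2/[H⁺]²) = 1/(1 + 10^+2.19 + 10^+1.07) = 0.005965
DIC = [CO2*]/α₀ = 1.648×10^-5 / 0.005965 = 2.76 mmol/kg

DIC = 2.76 mmol/kg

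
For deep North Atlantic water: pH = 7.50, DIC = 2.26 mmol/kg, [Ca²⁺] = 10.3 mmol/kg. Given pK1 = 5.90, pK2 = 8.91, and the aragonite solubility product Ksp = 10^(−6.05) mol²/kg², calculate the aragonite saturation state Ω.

α₂ = 1 / (1 + [H⁺]/K2 + [H⁺]²/(K1K2)) = 1 / (1 + 10^+1.41 + 10^-0.19)
   = 1 / (1 + 25.704 + 0.64565) = 1/27.350 = 0.03656
[CO3²⁻] = α₂ × DIC = 0.03656 × 2.26 = 0.08263 mmol/kg
Ksp = 10^(−6.05) = 8.913×10^-7
Ω = [Ca²⁺][CO3²⁻]/Ksp = (10.3×10^-3)(8.263×10^-5) / 8.913×10^-7 = 0.955

Ω = 0.955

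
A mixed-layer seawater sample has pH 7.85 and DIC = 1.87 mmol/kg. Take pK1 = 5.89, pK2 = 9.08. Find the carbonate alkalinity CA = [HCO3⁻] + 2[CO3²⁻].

CA = 1.95 mmol/kg

CA = [HCO3⁻] + 2[CO3²⁻] = (α₁ + 2α₂)·DIC
At pH 7.85: [H⁺]/K1 = 10^-1.96 = 0.010965, K2/[H⁺] = 10^-1.23 = 0.058884
α₁ = 1/(1 + 0.010965 + 0.058884) = 1/1.0698 = 0.9347; α₂ = α₁·K2/[H⁺] = 0.05504
α₁ + 2α₂ = 1.0448
CA = 1.0448 × 1.87 = 1.95 mmol/kg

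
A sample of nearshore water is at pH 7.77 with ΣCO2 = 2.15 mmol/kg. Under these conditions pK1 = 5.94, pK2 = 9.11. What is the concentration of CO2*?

[CO2*] = 0.0300 mmol/kg

α₀ = 1 / (1 + K1/[H⁺] + K1K2/[H⁺]²) = 1 / (1 + 10^+1.83 + 10^+0.49)
   = 1 / (1 + 67.608 + 3.0903) = 1/71.699 = 0.01395
[CO2*] = α₀ × DIC = 0.01395 × 2.15 = 0.0300 mmol/kg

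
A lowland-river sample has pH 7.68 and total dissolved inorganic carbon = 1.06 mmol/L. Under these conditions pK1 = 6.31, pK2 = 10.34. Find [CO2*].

α₀ = 1 / (1 + K1/[H⁺] + K1K2/[H⁺]²) = 1 / (1 + 10^+1.37 + 10^-1.29)
   = 1 / (1 + 23.442 + 0.051286) = 1/24.494 = 0.04083
[CO2*] = α₀ × DIC = 0.04083 × 1.06 = 0.0433 mmol/L

[CO2*] = 0.0433 mmol/L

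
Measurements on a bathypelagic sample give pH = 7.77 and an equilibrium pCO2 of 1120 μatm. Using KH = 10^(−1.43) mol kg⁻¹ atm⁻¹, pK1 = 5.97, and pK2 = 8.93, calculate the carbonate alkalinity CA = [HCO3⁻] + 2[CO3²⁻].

CA = 2.99 mmol/kg

[CO2*] = KH · pCO2 = 10^(−1.43) × 1120×10^-6 = 4.161×10^-5 mol/kg
α₀ = 1/(1 + K1/[H⁺] + K1K2/[H⁺]²) = 1/(1 + 10^+1.80 + 10^+0.64) = 0.01461
DIC = [CO2*]/α₀ = 4.161×10^-5 / 0.01461 = 2.849 mmol/kg
CA = (α₁ + 2α₂)·DIC = (0.9216 + 2×0.06376) × 2.849 = 2.99 mmol/kg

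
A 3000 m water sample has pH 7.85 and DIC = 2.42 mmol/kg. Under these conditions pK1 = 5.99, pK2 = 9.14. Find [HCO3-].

α₁ = 1 / (1 + [H⁺]/K1 + K2/[H⁺]) = 1 / (1 + 10^-1.86 + 10^-1.29)
   = 1 / (1 + 0.013804 + 0.051286) = 1/1.0651 = 0.9389
[HCO3⁻] = α₁ × DIC = 0.9389 × 2.42 = 2.27 mmol/kg

[HCO3⁻] = 2.27 mmol/kg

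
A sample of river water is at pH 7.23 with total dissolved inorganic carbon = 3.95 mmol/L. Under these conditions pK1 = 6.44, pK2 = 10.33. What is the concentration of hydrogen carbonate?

α₁ = 1 / (1 + [H⁺]/K1 + K2/[H⁺]) = 1 / (1 + 10^-0.79 + 10^-3.10)
   = 1 / (1 + 0.16218 + 0.00079433) = 1/1.1630 = 0.8599
[HCO3⁻] = α₁ × DIC = 0.8599 × 3.95 = 3.40 mmol/L

[HCO3⁻] = 3.40 mmol/L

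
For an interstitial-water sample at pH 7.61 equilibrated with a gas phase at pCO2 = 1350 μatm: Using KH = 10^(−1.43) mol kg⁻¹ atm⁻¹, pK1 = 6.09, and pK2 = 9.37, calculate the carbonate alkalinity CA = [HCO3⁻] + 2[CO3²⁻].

[CO2*] = KH · pCO2 = 10^(−1.43) × 1350×10^-6 = 5.016×10^-5 mol/kg
α₀ = 1/(1 + K1/[H⁺] + K1K2/[H⁺]²) = 1/(1 + 10^+1.52 + 10^-0.24) = 0.02883
DIC = [CO2*]/α₀ = 5.016×10^-5 / 0.02883 = 1.740 mmol/kg
CA = (α₁ + 2α₂)·DIC = (0.9546 + 2×0.01659) × 1.740 = 1.72 mmol/kg

CA = 1.72 mmol/kg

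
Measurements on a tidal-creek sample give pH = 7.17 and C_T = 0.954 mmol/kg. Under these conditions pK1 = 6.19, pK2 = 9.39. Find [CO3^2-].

α₂ = 1 / (1 + [H⁺]/K2 + [H⁺]²/(K1K2)) = 1 / (1 + 10^+2.22 + 10^+1.24)
   = 1 / (1 + 165.96 + 17.378) = 1/184.34 = 0.005425
[CO3²⁻] = α₂ × DIC = 0.005425 × 0.954 = 0.00518 mmol/kg = 5.18 μmol/kg

[CO3²⁻] = 5.18 μmol/kg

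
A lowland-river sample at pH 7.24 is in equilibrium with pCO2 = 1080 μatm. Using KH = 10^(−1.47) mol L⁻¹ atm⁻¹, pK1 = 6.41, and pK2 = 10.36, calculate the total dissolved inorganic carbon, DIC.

[CO2*] = KH · pCO2 = 10^(−1.47) × 1080×10^-6 = 3.660×10^-5 mol/L
α₀ = 1/(1 + K1/[H⁺] + K1K2/[H⁺]²) = 1/(1 + 10^+0.83 + 10^-2.29) = 0.1288
DIC = [CO2*]/α₀ = 3.660×10^-5 / 0.1288 = 0.284 mmol/L

DIC = 0.284 mmol/L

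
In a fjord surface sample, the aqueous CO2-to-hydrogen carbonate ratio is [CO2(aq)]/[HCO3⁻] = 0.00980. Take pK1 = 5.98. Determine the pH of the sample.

pH = 7.99

From K1 = [H⁺][HCO3⁻]/[CO2(aq)]:  pH = pK1 − log₁₀([CO2(aq)]/[HCO3⁻])
log₁₀(0.00980) = -2.009
pH = 5.98 − (-2.009) = 7.99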